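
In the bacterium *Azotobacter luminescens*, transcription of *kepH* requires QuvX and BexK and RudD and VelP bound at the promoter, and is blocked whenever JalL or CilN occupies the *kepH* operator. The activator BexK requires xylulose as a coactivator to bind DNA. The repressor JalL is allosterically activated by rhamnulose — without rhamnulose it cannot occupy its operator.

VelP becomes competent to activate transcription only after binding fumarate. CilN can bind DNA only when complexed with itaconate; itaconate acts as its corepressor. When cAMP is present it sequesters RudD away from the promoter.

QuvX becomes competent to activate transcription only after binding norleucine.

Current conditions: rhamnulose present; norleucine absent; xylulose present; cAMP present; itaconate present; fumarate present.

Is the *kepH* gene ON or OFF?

OFF

Rhamnulose is present, so JalL is active.
Norleucine is absent, so QuvX is inactive.
Xylulose is present, so BexK is active.
cAMP is present, so RudD is inactive.
Itaconate is present, so CilN is active.
Fumarate is present, so VelP is active.
With repressor JalL bound, *kepH* is not transcribed.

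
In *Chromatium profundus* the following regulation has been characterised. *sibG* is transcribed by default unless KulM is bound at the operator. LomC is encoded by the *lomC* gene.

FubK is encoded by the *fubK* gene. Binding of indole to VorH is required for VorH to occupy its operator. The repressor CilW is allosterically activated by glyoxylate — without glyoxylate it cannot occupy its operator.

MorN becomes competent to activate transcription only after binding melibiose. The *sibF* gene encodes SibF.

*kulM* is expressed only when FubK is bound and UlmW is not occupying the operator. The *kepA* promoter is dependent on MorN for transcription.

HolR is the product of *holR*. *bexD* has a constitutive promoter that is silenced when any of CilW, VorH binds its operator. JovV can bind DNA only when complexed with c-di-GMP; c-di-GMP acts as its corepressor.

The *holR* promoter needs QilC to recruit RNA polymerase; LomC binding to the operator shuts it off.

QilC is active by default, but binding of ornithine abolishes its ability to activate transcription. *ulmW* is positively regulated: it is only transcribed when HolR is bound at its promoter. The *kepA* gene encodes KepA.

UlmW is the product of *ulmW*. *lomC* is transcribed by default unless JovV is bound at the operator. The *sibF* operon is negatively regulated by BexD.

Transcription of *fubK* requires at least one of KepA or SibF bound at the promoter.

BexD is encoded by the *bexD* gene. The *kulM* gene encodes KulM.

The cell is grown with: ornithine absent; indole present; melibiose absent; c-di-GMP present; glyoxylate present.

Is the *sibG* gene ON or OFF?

ON

c-di-GMP is present, so JovV is active.
With repressor JovV bound, *lomC* is not transcribed.
So LomC is not produced.
Ornithine is absent, so QilC is active.
No repressor is bound and QilC is active, so *holR* is transcribed.
So HolR is produced and active.
No repressor is bound and HolR is active, so *ulmW* is transcribed.
So UlmW is produced and active.
Melibiose is absent, so MorN is inactive.
Required activator MorN is absent, so *kepA* is not transcribed.
So KepA is not produced.
Glyoxylate is present, so CilW is active.
Indole is present, so VorH is active.
With repressor CilW bound, *bexD* is not transcribed.
So BexD is not produced.
With no repressor bound, *sibF* is transcribed.
So SibF is produced and active.
Activator SibF is present, so *fubK* is transcribed.
So FubK is produced and active.
With repressor UlmW bound, *kulM* is not transcribed.
So KulM is not produced.
With no repressor bound, *sibG* is transcribed.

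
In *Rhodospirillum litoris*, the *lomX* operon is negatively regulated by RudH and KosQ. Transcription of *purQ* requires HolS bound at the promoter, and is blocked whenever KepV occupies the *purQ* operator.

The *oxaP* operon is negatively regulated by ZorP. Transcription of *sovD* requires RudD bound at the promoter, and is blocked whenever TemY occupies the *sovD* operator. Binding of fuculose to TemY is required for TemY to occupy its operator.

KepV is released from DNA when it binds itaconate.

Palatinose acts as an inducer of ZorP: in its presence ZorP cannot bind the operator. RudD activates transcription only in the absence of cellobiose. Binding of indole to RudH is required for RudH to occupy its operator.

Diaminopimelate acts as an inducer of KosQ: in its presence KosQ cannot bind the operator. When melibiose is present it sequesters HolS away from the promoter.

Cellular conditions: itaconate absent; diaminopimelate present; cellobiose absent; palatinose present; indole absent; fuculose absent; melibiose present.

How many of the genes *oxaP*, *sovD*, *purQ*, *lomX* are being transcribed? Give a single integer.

Palatinose is present, so ZorP is inactive.
With no repressor bound, *oxaP* is transcribed.
→ *oxaP* is ON.
Cellobiose is absent, so RudD is active.
Fuculose is absent, so TemY is inactive.
No repressor is bound and RudD is active, so *sovD* is transcribed.
→ *sovD* is ON.
Itaconate is absent, so KepV is active.
Melibiose is present, so HolS is inactive.
With repressor KepV bound, *purQ* is not transcribed.
→ *purQ* is OFF.
Indole is absent, so RudH is inactive.
Diaminopimelate is present, so KosQ is inactive.
With no repressor bound, *lomX* is transcribed.
→ *lomX* is ON.
3 of the 4 genes are transcribed.

3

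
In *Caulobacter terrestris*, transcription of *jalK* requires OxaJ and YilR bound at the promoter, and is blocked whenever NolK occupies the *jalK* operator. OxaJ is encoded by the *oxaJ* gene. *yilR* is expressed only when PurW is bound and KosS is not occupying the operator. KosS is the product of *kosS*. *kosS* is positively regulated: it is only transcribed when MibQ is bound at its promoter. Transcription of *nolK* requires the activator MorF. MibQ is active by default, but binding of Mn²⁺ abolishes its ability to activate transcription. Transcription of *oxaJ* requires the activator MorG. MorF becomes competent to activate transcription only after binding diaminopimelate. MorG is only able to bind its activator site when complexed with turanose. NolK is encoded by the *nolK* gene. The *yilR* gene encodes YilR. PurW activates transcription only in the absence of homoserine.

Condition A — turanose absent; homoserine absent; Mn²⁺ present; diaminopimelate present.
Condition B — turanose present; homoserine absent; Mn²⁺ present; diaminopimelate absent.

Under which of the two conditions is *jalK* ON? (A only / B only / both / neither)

B only

Condition A:
Turanose is absent, so MorG is inactive.
Required activator MorG is absent, so *oxaJ* is not transcribed.
So OxaJ is not produced.
Homoserine is absent, so PurW is active.
Mn²⁺ is present, so MibQ is inactive.
Required activator MibQ is absent, so *kosS* is not transcribed.
So KosS is not produced.
No repressor is bound and PurW is active, so *yilR* is transcribed.
So YilR is produced and active.
Diaminopimelate is present, so MorF is active.
No repressor is bound and MorF is active, so *nolK* is transcribed.
So NolK is produced and active.
With repressor NolK bound, *jalK* is not transcribed.
→ *jalK* is OFF in A.
Condition B:
Turanose is present, so MorG is active.
No repressor is bound and MorG is active, so *oxaJ* is transcribed.
So OxaJ is produced and active.
Homoserine is absent, so PurW is active.
Mn²⁺ is present, so MibQ is inactive.
Required activator MibQ is absent, so *kosS* is not transcribed.
So KosS is not produced.
No repressor is bound and PurW is active, so *yilR* is transcribed.
So YilR is produced and active.
Diaminopimelate is absent, so MorF is inactive.
Required activator MorF is absent, so *nolK* is not transcribed.
So NolK is not produced.
No repressor is bound and OxaJ and YilR are active, so *jalK* is transcribed.
→ *jalK* is ON in B.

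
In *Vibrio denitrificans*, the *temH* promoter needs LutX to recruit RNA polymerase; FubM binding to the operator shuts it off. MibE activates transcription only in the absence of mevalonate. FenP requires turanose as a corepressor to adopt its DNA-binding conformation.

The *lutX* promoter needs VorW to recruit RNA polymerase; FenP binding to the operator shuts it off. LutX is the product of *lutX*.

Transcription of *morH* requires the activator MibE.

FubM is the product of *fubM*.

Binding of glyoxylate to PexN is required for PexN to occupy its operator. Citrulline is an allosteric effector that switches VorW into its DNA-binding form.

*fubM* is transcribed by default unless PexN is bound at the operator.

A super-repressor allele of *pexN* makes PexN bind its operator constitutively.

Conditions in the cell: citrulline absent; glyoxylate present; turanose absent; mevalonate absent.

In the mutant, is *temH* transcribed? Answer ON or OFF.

OFF

Citrulline is absent, so VorW is inactive.
Turanose is absent, so FenP is inactive.
Required activator VorW is absent, so *lutX* is not transcribed.
So LutX is not produced.
PexN is constitutively active in this strain.
With repressor PexN bound, *fubM* is not transcribed.
So FubM is not produced.
Required activator LutX is absent, so *temH* is not transcribed.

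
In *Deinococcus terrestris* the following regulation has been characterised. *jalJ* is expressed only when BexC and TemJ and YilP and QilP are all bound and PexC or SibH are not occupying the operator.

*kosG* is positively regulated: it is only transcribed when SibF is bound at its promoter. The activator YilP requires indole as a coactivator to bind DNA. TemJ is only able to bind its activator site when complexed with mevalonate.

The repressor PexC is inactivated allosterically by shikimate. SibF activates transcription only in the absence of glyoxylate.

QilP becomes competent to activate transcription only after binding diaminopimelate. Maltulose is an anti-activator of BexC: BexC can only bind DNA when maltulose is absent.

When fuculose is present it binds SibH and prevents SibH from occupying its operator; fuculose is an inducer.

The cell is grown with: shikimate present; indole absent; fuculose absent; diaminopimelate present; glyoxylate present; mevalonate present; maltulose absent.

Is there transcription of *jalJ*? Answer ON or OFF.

OFF

Maltulose is absent, so BexC is active.
Mevalonate is present, so TemJ is active.
Shikimate is present, so PexC is inactive.
Indole is absent, so YilP is inactive.
Diaminopimelate is present, so QilP is active.
Fuculose is absent, so SibH is active.
With repressor SibH bound, *jalJ* is not transcribed.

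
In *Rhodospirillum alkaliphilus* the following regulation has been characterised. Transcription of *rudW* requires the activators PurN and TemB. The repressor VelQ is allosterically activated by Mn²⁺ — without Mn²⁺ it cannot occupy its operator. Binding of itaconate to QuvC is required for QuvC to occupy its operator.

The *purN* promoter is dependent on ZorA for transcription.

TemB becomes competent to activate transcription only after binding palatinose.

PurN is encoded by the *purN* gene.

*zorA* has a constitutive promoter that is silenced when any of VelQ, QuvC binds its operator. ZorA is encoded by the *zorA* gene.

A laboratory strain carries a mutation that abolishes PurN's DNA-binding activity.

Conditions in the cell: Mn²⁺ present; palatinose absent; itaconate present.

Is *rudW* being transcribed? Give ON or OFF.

PurN is non-functional in this strain, so it has no effect.
Palatinose is absent, so TemB is inactive.
Required activator PurN is absent, so *rudW* is not transcribed.

OFF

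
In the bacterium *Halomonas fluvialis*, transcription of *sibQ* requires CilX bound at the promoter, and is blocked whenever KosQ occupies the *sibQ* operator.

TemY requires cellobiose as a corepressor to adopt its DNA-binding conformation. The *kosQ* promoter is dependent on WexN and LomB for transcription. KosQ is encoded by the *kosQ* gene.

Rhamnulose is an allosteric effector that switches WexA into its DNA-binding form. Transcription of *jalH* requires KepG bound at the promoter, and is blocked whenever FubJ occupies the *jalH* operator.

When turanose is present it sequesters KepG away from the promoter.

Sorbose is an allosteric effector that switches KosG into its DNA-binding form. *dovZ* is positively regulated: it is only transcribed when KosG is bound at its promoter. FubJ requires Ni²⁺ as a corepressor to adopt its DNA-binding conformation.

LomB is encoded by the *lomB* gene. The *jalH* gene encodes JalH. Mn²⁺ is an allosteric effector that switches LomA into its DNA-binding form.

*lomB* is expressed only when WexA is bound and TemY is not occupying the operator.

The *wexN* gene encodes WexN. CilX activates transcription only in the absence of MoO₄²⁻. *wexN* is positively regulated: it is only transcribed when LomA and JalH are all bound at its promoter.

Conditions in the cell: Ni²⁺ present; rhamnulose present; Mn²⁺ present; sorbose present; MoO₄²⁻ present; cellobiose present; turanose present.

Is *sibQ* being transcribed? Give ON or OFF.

OFF

Mn²⁺ is present, so LomA is active.
Ni²⁺ is present, so FubJ is active.
Turanose is present, so KepG is inactive.
With repressor FubJ bound, *jalH* is not transcribed.
So JalH is not produced.
Required activator JalH is absent, so *wexN* is not transcribed.
So WexN is not produced.
Cellobiose is present, so TemY is active.
Rhamnulose is present, so WexA is active.
With repressor TemY bound, *lomB* is not transcribed.
So LomB is not produced.
Required activator WexN is absent, so *kosQ* is not transcribed.
So KosQ is not produced.
MoO₄²⁻ is present, so CilX is inactive.
Required activator CilX is absent, so *sibQ* is not transcribed.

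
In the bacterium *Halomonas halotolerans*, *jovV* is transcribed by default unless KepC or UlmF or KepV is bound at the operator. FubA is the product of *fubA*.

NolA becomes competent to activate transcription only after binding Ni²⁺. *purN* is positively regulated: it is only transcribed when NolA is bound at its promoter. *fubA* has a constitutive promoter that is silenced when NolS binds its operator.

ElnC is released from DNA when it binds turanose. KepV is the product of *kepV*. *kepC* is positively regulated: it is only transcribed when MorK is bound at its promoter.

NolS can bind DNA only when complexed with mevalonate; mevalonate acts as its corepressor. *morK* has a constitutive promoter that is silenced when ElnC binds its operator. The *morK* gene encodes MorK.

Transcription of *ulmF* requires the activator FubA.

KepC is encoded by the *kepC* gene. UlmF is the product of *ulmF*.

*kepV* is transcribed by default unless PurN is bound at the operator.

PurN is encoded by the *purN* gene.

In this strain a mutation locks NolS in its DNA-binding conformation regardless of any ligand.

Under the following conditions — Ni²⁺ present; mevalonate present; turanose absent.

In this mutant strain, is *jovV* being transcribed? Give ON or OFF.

ON

Turanose is absent, so ElnC is active.
With repressor ElnC bound, *morK* is not transcribed.
So MorK is not produced.
Required activator MorK is absent, so *kepC* is not transcribed.
So KepC is not produced.
NolS is constitutively active in this strain.
With repressor NolS bound, *fubA* is not transcribed.
So FubA is not produced.
Required activator FubA is absent, so *ulmF* is not transcribed.
So UlmF is not produced.
Ni²⁺ is present, so NolA is active.
No repressor is bound and NolA is active, so *purN* is transcribed.
So PurN is produced and active.
With repressor PurN bound, *kepV* is not transcribed.
So KepV is not produced.
With no repressor bound, *jovV* is transcribed.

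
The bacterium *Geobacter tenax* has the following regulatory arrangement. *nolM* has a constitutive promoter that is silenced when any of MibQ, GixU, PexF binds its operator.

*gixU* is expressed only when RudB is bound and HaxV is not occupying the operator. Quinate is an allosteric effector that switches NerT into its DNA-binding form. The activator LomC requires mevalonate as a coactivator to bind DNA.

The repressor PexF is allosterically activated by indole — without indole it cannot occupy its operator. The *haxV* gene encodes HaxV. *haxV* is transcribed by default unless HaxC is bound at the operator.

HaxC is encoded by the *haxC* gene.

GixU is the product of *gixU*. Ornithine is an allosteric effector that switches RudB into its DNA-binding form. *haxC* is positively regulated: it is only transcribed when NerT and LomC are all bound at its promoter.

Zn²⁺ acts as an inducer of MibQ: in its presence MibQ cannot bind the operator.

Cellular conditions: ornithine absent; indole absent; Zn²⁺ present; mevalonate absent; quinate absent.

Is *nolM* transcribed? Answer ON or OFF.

ON

Zn²⁺ is present, so MibQ is inactive.
Ornithine is absent, so RudB is inactive.
Quinate is absent, so NerT is inactive.
Mevalonate is absent, so LomC is inactive.
Required activator NerT is absent, so *haxC* is not transcribed.
So HaxC is not produced.
With no repressor bound, *haxV* is transcribed.
So HaxV is produced and active.
With repressor HaxV bound, *gixU* is not transcribed.
So GixU is not produced.
Indole is absent, so PexF is inactive.
With no repressor bound, *nolM* is transcribed.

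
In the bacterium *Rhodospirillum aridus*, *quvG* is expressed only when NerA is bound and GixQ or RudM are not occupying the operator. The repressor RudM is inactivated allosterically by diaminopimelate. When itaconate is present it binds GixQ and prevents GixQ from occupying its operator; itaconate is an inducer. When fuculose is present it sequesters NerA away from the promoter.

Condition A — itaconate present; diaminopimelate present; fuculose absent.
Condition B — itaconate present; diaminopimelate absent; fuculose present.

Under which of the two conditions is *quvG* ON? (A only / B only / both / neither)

Condition A:
Itaconate is present, so GixQ is inactive.
Diaminopimelate is present, so RudM is inactive.
Fuculose is absent, so NerA is active.
No repressor is bound and NerA is active, so *quvG* is transcribed.
→ *quvG* is ON in A.
Condition B:
Itaconate is present, so GixQ is inactive.
Diaminopimelate is absent, so RudM is active.
Fuculose is present, so NerA is inactive.
With repressor RudM bound, *quvG* is not transcribed.
→ *quvG* is OFF in B.

A only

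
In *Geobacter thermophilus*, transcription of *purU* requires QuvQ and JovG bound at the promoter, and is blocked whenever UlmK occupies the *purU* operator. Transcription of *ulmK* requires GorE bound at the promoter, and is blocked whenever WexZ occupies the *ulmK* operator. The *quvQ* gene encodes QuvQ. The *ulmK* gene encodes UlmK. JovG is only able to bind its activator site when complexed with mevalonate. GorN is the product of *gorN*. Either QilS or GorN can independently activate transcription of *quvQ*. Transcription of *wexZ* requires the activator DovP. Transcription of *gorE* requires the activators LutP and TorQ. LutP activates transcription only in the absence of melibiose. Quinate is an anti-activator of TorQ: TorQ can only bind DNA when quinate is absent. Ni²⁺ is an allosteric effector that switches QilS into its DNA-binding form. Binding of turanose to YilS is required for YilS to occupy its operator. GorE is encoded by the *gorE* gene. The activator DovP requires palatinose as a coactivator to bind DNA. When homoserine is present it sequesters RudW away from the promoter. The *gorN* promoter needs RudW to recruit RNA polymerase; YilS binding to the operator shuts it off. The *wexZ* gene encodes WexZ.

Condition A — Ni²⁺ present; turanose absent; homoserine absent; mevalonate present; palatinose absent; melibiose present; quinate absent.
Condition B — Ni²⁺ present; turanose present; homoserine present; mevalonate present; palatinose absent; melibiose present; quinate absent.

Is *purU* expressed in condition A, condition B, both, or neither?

Condition A:
Ni²⁺ is present, so QilS is active.
Turanose is absent, so YilS is inactive.
Homoserine is absent, so RudW is active.
No repressor is bound and RudW is active, so *gorN* is transcribed.
So GorN is produced and active.
Activator QilS is present, so *quvQ* is transcribed.
So QuvQ is produced and active.
Mevalonate is present, so JovG is active.
Palatinose is absent, so DovP is inactive.
Required activator DovP is absent, so *wexZ* is not transcribed.
So WexZ is not produced.
Melibiose is present, so LutP is inactive.
Quinate is absent, so TorQ is active.
Required activator LutP is absent, so *gorE* is not transcribed.
So GorE is not produced.
Required activator GorE is absent, so *ulmK* is not transcribed.
So UlmK is not produced.
No repressor is bound and QuvQ and JovG are active, so *purU* is transcribed.
→ *purU* is ON in A.
Condition B:
Ni²⁺ is present, so QilS is active.
Turanose is present, so YilS is active.
Homoserine is present, so RudW is inactive.
With repressor YilS bound, *gorN* is not transcribed.
So GorN is not produced.
Activator QilS is present, so *quvQ* is transcribed.
So QuvQ is produced and active.
Mevalonate is present, so JovG is active.
Palatinose is absent, so DovP is inactive.
Required activator DovP is absent, so *wexZ* is not transcribed.
So WexZ is not produced.
Melibiose is present, so LutP is inactive.
Quinate is absent, so TorQ is active.
Required activator LutP is absent, so *gorE* is not transcribed.
So GorE is not produced.
Required activator GorE is absent, so *ulmK* is not transcribed.
So UlmK is not produced.
No repressor is bound and QuvQ and JovG are active, so *purU* is transcribed.
→ *purU* is ON in B.

both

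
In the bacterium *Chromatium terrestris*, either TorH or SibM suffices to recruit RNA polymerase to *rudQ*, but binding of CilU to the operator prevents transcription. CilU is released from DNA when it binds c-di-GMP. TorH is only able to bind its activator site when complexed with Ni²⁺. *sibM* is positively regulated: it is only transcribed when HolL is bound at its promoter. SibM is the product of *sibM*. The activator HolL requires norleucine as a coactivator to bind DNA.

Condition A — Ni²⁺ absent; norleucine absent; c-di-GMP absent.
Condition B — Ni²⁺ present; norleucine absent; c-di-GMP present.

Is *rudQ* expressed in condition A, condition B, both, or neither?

B only

Condition A:
Ni²⁺ is absent, so TorH is inactive.
Norleucine is absent, so HolL is inactive.
Required activator HolL is absent, so *sibM* is not transcribed.
So SibM is not produced.
c-di-GMP is absent, so CilU is active.
With repressor CilU bound, *rudQ* is not transcribed.
→ *rudQ* is OFF in A.
Condition B:
Ni²⁺ is present, so TorH is active.
Norleucine is absent, so HolL is inactive.
Required activator HolL is absent, so *sibM* is not transcribed.
So SibM is not produced.
c-di-GMP is present, so CilU is inactive.
Activator TorH is present, so *rudQ* is transcribed.
→ *rudQ* is ON in B.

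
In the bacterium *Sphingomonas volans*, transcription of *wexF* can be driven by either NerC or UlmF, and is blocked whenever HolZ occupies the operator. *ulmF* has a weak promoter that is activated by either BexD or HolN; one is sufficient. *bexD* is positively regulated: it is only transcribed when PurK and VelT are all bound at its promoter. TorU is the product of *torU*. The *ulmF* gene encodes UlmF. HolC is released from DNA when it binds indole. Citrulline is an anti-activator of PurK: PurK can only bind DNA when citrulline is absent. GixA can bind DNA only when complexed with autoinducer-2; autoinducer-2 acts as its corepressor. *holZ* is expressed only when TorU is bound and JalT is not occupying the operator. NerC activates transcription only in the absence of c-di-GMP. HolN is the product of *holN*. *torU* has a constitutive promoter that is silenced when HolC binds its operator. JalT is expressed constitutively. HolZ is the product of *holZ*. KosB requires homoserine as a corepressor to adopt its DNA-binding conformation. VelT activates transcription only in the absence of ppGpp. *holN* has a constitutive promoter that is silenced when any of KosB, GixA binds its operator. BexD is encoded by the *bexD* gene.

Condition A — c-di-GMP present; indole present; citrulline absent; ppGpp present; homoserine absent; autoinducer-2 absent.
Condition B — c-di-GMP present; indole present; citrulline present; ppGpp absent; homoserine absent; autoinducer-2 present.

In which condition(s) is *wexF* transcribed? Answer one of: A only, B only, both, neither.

Condition A:
c-di-GMP is present, so NerC is inactive.
Indole is present, so HolC is inactive.
With no repressor bound, *torU* is transcribed.
So TorU is produced and active.
JalT is produced constitutively and is active.
With repressor JalT bound, *holZ* is not transcribed.
So HolZ is not produced.
Citrulline is absent, so PurK is active.
ppGpp is present, so VelT is inactive.
Required activator VelT is absent, so *bexD* is not transcribed.
So BexD is not produced.
Homoserine is absent, so KosB is inactive.
Autoinducer-2 is absent, so GixA is inactive.
With no repressor bound, *holN* is transcribed.
So HolN is produced and active.
Activator HolN is present, so *ulmF* is transcribed.
So UlmF is produced and active.
Activator UlmF is present, so *wexF* is transcribed.
→ *wexF* is ON in A.
Condition B:
c-di-GMP is present, so NerC is inactive.
Indole is present, so HolC is inactive.
With no repressor bound, *torU* is transcribed.
So TorU is produced and active.
JalT is produced constitutively and is active.
With repressor JalT bound, *holZ* is not transcribed.
So HolZ is not produced.
Citrulline is present, so PurK is inactive.
ppGpp is absent, so VelT is active.
Required activator PurK is absent, so *bexD* is not transcribed.
So BexD is not produced.
Homoserine is absent, so KosB is inactive.
Autoinducer-2 is present, so GixA is active.
With repressor GixA bound, *holN* is not transcribed.
So HolN is not produced.
No activator is available at the *ulmF* promoter, so *ulmF* is not transcribed.
So UlmF is not produced.
No activator is available at the *wexF* promoter, so *wexF* is not transcribed.
→ *wexF* is OFF in B.

A only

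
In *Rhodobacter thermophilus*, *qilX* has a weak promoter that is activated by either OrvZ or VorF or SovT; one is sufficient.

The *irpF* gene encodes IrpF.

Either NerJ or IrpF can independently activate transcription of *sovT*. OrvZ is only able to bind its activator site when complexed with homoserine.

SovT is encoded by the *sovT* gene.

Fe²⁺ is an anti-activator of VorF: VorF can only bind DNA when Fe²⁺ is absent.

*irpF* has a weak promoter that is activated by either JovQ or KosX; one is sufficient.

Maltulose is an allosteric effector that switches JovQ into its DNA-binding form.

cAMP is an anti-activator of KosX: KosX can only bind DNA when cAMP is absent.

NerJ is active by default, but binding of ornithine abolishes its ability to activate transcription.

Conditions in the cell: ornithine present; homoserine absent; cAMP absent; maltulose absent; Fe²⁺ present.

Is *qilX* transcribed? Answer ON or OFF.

ON

Homoserine is absent, so OrvZ is inactive.
Fe²⁺ is present, so VorF is inactive.
Ornithine is present, so NerJ is inactive.
Maltulose is absent, so JovQ is inactive.
cAMP is absent, so KosX is active.
Activator KosX is present, so *irpF* is transcribed.
So IrpF is produced and active.
Activator IrpF is present, so *sovT* is transcribed.
So SovT is produced and active.
Activator SovT is present, so *qilX* is transcribed.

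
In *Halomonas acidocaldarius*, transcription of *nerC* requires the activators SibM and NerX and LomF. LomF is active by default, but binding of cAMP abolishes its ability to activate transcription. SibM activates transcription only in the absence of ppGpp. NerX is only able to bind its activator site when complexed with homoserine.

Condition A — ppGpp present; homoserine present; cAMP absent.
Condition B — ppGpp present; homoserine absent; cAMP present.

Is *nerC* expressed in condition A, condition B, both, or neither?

Condition A:
ppGpp is present, so SibM is inactive.
Homoserine is present, so NerX is active.
cAMP is absent, so LomF is active.
Required activator SibM is absent, so *nerC* is not transcribed.
→ *nerC* is OFF in A.
Condition B:
ppGpp is present, so SibM is inactive.
Homoserine is absent, so NerX is inactive.
cAMP is present, so LomF is inactive.
Required activator SibM is absent, so *nerC* is not transcribed.
→ *nerC* is OFF in B.

neither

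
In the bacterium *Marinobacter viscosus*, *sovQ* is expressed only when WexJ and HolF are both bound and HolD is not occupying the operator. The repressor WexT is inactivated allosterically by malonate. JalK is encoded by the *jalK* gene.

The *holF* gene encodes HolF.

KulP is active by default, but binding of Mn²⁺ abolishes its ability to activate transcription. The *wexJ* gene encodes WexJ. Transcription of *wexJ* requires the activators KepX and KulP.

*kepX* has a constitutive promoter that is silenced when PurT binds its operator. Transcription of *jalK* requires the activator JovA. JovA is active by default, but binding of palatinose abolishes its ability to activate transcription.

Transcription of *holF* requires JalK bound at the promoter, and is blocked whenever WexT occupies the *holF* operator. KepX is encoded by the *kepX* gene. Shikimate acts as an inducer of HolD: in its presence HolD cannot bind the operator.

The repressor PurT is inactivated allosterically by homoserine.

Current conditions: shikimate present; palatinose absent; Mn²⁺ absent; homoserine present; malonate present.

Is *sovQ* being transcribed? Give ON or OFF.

Homoserine is present, so PurT is inactive.
With no repressor bound, *kepX* is transcribed.
So KepX is produced and active.
Mn²⁺ is absent, so KulP is active.
No repressor is bound and KepX and KulP are active, so *wexJ* is transcribed.
So WexJ is produced and active.
Shikimate is present, so HolD is inactive.
Palatinose is absent, so JovA is active.
No repressor is bound and JovA is active, so *jalK* is transcribed.
So JalK is produced and active.
Malonate is present, so WexT is inactive.
No repressor is bound and JalK is active, so *holF* is transcribed.
So HolF is produced and active.
No repressor is bound and WexJ and HolF are active, so *sovQ* is transcribed.

ON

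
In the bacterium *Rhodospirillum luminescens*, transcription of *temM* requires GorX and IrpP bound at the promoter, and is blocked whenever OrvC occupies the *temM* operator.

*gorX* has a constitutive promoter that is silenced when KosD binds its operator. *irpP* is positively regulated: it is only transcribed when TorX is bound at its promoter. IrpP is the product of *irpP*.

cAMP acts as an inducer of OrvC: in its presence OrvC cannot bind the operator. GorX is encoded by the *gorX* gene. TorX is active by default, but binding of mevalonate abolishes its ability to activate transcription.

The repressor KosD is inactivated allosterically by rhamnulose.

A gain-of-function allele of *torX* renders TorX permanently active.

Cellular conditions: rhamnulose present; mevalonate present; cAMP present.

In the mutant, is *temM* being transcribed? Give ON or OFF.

ON

Rhamnulose is present, so KosD is inactive.
With no repressor bound, *gorX* is transcribed.
So GorX is produced and active.
cAMP is present, so OrvC is inactive.
TorX is constitutively active in this strain.
No repressor is bound and TorX is active, so *irpP* is transcribed.
So IrpP is produced and active.
No repressor is bound and GorX and IrpP are active, so *temM* is transcribed.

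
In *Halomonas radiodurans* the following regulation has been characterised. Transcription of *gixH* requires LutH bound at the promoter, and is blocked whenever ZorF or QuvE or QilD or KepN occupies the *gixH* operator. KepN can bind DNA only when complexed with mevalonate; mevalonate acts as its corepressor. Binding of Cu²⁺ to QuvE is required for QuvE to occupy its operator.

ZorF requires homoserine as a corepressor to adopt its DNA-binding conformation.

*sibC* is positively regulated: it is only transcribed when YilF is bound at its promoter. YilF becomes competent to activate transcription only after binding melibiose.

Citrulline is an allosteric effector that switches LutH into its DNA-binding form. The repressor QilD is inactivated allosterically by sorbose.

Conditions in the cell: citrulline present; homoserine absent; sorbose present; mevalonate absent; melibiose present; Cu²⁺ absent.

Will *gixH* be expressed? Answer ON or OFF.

Homoserine is absent, so ZorF is inactive.
Cu²⁺ is absent, so QuvE is inactive.
Sorbose is present, so QilD is inactive.
Mevalonate is absent, so KepN is inactive.
Citrulline is present, so LutH is active.
No repressor is bound and LutH is active, so *gixH* is transcribed.

ON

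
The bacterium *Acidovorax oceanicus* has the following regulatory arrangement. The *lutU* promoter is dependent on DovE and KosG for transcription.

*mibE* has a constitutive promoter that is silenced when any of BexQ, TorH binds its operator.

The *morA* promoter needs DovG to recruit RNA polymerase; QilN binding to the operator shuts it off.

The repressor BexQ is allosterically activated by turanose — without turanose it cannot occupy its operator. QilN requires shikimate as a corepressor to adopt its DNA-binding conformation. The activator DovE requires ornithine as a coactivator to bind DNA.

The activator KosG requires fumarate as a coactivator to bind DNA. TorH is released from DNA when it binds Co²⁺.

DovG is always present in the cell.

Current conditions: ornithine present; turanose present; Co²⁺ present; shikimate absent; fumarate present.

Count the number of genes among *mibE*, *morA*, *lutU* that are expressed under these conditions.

2

Turanose is present, so BexQ is active.
Co²⁺ is present, so TorH is inactive.
With repressor BexQ bound, *mibE* is not transcribed.
→ *mibE* is OFF.
DovG is produced constitutively and is active.
Shikimate is absent, so QilN is inactive.
No repressor is bound and DovG is active, so *morA* is transcribed.
→ *morA* is ON.
Ornithine is present, so DovE is active.
Fumarate is present, so KosG is active.
No repressor is bound and DovE and KosG are active, so *lutU* is transcribed.
→ *lutU* is ON.
2 of the 3 genes are transcribed.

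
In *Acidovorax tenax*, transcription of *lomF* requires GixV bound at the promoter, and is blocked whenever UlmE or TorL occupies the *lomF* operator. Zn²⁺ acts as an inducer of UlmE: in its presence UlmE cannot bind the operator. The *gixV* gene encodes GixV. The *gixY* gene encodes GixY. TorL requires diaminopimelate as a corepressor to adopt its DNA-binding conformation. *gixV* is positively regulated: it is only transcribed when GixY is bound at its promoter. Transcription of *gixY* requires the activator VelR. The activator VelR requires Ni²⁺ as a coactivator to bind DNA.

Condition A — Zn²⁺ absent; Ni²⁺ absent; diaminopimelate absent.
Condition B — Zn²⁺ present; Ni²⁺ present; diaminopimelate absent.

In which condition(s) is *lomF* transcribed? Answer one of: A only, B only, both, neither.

B only

Condition A:
Zn²⁺ is absent, so UlmE is active.
Ni²⁺ is absent, so VelR is inactive.
Required activator VelR is absent, so *gixY* is not transcribed.
So GixY is not produced.
Required activator GixY is absent, so *gixV* is not transcribed.
So GixV is not produced.
Diaminopimelate is absent, so TorL is inactive.
With repressor UlmE bound, *lomF* is not transcribed.
→ *lomF* is OFF in A.
Condition B:
Zn²⁺ is present, so UlmE is inactive.
Ni²⁺ is present, so VelR is active.
No repressor is bound and VelR is active, so *gixY* is transcribed.
So GixY is produced and active.
No repressor is bound and GixY is active, so *gixV* is transcribed.
So GixV is produced and active.
Diaminopimelate is absent, so TorL is inactive.
No repressor is bound and GixV is active, so *lomF* is transcribed.
→ *lomF* is ON in B.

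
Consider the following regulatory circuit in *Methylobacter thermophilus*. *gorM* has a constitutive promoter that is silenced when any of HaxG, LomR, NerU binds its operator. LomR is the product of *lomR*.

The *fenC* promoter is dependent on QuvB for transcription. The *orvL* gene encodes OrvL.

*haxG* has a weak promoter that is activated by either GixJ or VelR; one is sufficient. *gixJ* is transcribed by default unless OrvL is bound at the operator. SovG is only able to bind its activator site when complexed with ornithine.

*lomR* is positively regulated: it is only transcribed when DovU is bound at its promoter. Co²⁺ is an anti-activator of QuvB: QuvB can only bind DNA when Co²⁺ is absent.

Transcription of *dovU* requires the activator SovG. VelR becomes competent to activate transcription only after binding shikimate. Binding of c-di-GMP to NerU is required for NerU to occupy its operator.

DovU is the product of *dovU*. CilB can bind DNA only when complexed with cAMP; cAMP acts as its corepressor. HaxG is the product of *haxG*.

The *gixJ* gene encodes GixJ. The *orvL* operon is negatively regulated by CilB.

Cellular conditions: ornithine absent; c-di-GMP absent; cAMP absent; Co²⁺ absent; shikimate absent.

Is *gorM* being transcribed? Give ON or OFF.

ON

cAMP is absent, so CilB is inactive.
With no repressor bound, *orvL* is transcribed.
So OrvL is produced and active.
With repressor OrvL bound, *gixJ* is not transcribed.
So GixJ is not produced.
Shikimate is absent, so VelR is inactive.
No activator is available at the *haxG* promoter, so *haxG* is not transcribed.
So HaxG is not produced.
Ornithine is absent, so SovG is inactive.
Required activator SovG is absent, so *dovU* is not transcribed.
So DovU is not produced.
Required activator DovU is absent, so *lomR* is not transcribed.
So LomR is not produced.
c-di-GMP is absent, so NerU is inactive.
With no repressor bound, *gorM* is transcribed.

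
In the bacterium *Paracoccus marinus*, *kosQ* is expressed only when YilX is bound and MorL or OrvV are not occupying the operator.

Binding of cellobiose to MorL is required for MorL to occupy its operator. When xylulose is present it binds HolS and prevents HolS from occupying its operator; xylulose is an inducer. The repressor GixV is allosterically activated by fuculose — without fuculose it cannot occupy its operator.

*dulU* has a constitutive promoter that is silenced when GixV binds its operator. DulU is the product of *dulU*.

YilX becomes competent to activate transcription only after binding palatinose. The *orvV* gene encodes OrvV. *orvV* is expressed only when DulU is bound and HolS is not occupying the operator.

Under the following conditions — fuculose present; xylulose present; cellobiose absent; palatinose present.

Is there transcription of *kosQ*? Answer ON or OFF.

ON

Cellobiose is absent, so MorL is inactive.
Fuculose is present, so GixV is active.
With repressor GixV bound, *dulU* is not transcribed.
So DulU is not produced.
Xylulose is present, so HolS is inactive.
Required activator DulU is absent, so *orvV* is not transcribed.
So OrvV is not produced.
Palatinose is present, so YilX is active.
No repressor is bound and YilX is active, so *kosQ* is transcribed.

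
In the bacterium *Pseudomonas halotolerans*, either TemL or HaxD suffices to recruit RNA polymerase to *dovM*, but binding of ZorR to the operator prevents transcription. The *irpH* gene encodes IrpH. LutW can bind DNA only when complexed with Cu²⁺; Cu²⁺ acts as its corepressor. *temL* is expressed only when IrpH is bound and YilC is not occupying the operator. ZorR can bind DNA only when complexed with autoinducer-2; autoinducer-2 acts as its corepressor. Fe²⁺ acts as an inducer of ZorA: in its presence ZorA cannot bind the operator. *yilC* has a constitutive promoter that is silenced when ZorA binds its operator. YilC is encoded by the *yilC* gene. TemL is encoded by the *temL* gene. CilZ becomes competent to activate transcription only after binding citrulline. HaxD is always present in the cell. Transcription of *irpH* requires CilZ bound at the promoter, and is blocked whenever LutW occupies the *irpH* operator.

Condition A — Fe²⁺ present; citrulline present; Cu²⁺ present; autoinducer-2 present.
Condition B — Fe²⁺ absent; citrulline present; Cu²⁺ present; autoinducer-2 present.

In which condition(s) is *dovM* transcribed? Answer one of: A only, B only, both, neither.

neither

Condition A:
Fe²⁺ is present, so ZorA is inactive.
With no repressor bound, *yilC* is transcribed.
So YilC is produced and active.
Citrulline is present, so CilZ is active.
Cu²⁺ is present, so LutW is active.
With repressor LutW bound, *irpH* is not transcribed.
So IrpH is not produced.
With repressor YilC bound, *temL* is not transcribed.
So TemL is not produced.
HaxD is produced constitutively and is active.
Autoinducer-2 is present, so ZorR is active.
With repressor ZorR bound, *dovM* is not transcribed.
→ *dovM* is OFF in A.
Condition B:
Fe²⁺ is absent, so ZorA is active.
With repressor ZorA bound, *yilC* is not transcribed.
So YilC is not produced.
Citrulline is present, so CilZ is active.
Cu²⁺ is present, so LutW is active.
With repressor LutW bound, *irpH* is not transcribed.
So IrpH is not produced.
Required activator IrpH is absent, so *temL* is not transcribed.
So TemL is not produced.
HaxD is produced constitutively and is active.
Autoinducer-2 is present, so ZorR is active.
With repressor ZorR bound, *dovM* is not transcribed.
→ *dovM* is OFF in B.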